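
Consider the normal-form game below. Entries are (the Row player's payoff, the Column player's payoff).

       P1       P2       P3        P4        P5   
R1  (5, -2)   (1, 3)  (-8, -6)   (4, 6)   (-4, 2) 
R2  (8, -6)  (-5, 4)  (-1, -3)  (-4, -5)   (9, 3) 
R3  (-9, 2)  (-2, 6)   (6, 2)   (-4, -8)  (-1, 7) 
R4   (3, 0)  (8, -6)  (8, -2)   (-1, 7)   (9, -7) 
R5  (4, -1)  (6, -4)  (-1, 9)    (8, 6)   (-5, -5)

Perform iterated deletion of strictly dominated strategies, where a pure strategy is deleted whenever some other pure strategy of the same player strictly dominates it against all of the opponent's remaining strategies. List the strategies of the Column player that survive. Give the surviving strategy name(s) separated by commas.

P3, P4

For the Row player, R4 strictly dominates R3 on the remaining columns (P1: 3>-9, P2: 8>-2, P3: 8>6, P4: -1>-4, P5: 9>-1); eliminate R3.
For the Column player, P4 strictly dominates P1 on the remaining rows (R1: 6>-2, R2: -5>-6, R4: 7>0, R5: 6>-1); eliminate P1.
For the Column player, P2 strictly dominates P5 on the remaining rows (R1: 3>2, R2: 4>3, R4: -6>-7, R5: -4>-5); eliminate P5.
The Row player's strategy R1 is strictly dominated by R5 (P2: 6>1, P3: -1>-8, P4: 8>4) and is removed.
The Row player's strategy R2 is strictly dominated by R4 (P2: 8>-5, P3: 8>-1, P4: -1>-4) and is removed.
For the Column player, P3 strictly dominates P2 on the remaining rows (R4: -2>-6, R5: 9>-4); eliminate P2.
Among the remaining strategies, none is strictly dominated by another pure strategy of the same player, so the elimination stops.
Surviving strategies — the Row player: {R4, R5}; the Column player: {P3, P4}.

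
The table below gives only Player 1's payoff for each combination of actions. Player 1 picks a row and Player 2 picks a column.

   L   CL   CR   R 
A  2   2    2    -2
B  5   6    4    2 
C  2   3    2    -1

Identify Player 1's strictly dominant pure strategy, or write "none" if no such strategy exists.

B

B vs A: L: 5>2, CL: 6>2, CR: 4>2, R: 2>-2.
B vs C: L: 5>2, CL: 6>3, CR: 4>2, R: 2>-1.
B strictly beats every other strategy against every opponent action, so it is strictly dominant.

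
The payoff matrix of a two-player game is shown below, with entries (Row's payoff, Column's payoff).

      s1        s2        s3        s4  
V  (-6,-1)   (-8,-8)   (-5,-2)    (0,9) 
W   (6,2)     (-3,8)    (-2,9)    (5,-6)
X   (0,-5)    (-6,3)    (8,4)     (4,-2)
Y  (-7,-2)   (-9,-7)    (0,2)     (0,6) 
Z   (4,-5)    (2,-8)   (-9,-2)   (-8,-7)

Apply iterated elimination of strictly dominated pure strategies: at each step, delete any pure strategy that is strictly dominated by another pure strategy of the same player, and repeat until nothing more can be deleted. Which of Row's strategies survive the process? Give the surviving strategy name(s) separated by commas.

Row V is eliminated: W beats it against every remaining column (s1: 6>-6, s2: -3>-8, s3: -2>-5, s4: 5>0).
For Row, X strictly dominates Y on the remaining columns (s1: 0>-7, s2: -6>-9, s3: 8>0, s4: 4>0); eliminate Y.
For Column, s3 strictly dominates s1 on the remaining rows (W: 9>2, X: 4>-5, Z: -2>-5); eliminate s1.
For Column, s3 strictly dominates s2 on the remaining rows (W: 9>8, X: 4>3, Z: -2>-8); eliminate s2.
For Row, W strictly dominates Z on the remaining columns (s3: -2>-9, s4: 5>-8); eliminate Z.
For Column, s3 strictly dominates s4 on the remaining rows (W: 9>-6, X: 4>-2); eliminate s4.
For Row, X strictly dominates W on the remaining columns (s3: 8>-2); eliminate W.
Among the remaining strategies, none is strictly dominated by another pure strategy of the same player, so the elimination stops.
Surviving strategies — Row: {X}; Column: {s3}.

X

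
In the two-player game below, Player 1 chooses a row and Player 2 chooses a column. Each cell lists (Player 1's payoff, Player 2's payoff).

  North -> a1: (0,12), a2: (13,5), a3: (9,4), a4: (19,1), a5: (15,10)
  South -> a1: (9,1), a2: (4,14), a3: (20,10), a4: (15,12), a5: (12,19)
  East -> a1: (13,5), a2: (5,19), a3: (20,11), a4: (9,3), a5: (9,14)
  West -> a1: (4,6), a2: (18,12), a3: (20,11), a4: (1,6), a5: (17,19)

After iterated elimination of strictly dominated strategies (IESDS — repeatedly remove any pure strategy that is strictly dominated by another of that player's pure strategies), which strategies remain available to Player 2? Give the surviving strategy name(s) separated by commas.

For Player 2, a2 strictly dominates a3 on the remaining rows (North: 5>4, South: 14>10, East: 19>11, West: 12>11); eliminate a3.
Player 2's strategy a4 is strictly dominated by a2 (North: 5>1, South: 14>12, East: 19>3, West: 12>6) and is removed.
Player 1's strategy North is strictly dominated by West (a1: 4>0, a2: 18>13, a5: 17>15) and is removed.
For Player 2, a2 strictly dominates a1 on the remaining rows (South: 14>1, East: 19>5, West: 12>6); eliminate a1.
Player 1's strategy South is strictly dominated by West (a2: 18>4, a5: 17>12) and is removed.
Row East is eliminated: West beats it against every remaining column (a2: 18>5, a5: 17>9).
Player 2's strategy a2 is strictly dominated by a5 (West: 19>12) and is removed.
Among the remaining strategies, none is strictly dominated by another pure strategy of the same player, so the elimination stops.
Surviving strategies — Player 1: {West}; Player 2: {a5}.

a5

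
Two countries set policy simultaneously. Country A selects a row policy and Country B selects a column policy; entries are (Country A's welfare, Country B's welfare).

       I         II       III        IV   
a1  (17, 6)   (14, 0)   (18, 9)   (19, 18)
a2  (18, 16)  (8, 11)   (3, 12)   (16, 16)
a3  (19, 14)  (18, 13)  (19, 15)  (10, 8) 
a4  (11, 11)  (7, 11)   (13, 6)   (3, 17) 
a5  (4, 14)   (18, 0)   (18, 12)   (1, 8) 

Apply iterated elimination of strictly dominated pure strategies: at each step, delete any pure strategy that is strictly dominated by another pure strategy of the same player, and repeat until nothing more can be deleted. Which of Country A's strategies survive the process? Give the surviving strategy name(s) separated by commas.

For Country A, a1 strictly dominates a4 on the remaining columns (I: 17>11, II: 14>7, III: 18>13, IV: 19>3); eliminate a4.
Column II is eliminated: I beats it against every remaining row (a1: 6>0, a2: 16>11, a3: 14>13, a5: 14>0).
Country A's strategy a5 is strictly dominated by a3 (I: 19>4, III: 19>18, IV: 10>1) and is removed.
Among the remaining strategies, none is strictly dominated by another pure strategy of the same player, so the elimination stops.
Surviving strategies — Country A: {a1, a2, a3}; Country B: {I, III, IV}.

a1, a2, a3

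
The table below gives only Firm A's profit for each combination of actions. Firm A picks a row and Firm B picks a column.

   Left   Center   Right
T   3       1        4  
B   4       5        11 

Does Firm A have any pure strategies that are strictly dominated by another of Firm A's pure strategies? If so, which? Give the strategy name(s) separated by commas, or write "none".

T

B strictly dominates T — Left: 4>3, Center: 5>1, Right: 11>4.
Nothing dominates B: T at Left (4>3).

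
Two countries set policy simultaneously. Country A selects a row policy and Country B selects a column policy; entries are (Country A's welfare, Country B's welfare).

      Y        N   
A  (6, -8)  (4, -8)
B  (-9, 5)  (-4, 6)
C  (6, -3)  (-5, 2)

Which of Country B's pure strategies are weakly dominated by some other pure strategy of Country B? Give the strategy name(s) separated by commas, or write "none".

Y is weakly dominated by N (A: -8=-8, B: 6>5, C: 2>-3).
N is not dominated — it holds its own against Y at B (6>5).

Y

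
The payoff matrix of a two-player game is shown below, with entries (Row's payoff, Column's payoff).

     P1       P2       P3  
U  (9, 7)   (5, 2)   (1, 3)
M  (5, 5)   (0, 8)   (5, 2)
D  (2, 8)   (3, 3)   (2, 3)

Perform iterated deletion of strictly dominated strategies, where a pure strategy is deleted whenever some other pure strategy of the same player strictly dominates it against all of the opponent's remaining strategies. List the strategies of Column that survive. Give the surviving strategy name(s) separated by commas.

P1

Column P3 is eliminated: P1 beats it against every remaining row (U: 7>3, M: 5>2, D: 8>3).
Row M is eliminated: U beats it against every remaining column (P1: 9>5, P2: 5>0).
Row D is eliminated: U beats it against every remaining column (P1: 9>2, P2: 5>3).
For Column, P1 strictly dominates P2 on the remaining rows (U: 7>2); eliminate P2.
Among the remaining strategies, none is strictly dominated by another pure strategy of the same player, so the elimination stops.
Surviving strategies — Row: {U}; Column: {P1}.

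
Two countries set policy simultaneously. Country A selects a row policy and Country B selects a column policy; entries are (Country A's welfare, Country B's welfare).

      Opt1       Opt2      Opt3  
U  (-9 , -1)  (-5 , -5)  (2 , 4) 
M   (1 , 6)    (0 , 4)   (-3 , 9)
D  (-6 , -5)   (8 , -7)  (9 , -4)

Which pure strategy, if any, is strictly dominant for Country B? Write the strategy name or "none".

Opt3

Opt3 vs Opt1: U: 4>-1, M: 9>6, D: -4>-5.
Opt3 vs Opt2: U: 4>-5, M: 9>4, D: -4>-7.
Opt3 strictly beats every other strategy against every opponent action, so it is strictly dominant.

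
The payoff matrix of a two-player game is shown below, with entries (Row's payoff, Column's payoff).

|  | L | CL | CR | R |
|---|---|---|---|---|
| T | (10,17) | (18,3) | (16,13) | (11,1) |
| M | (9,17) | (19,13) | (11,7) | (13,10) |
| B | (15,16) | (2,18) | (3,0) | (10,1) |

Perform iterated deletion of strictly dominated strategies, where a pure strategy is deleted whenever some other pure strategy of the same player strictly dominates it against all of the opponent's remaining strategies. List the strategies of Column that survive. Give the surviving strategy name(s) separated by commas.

Column CR is eliminated: L beats it against every remaining row (T: 17>13, M: 17>7, B: 16>0).
Column R is eliminated: L beats it against every remaining row (T: 17>1, M: 17>10, B: 16>1).
Among the remaining strategies, none is strictly dominated by another pure strategy of the same player, so the elimination stops.
Surviving strategies — Row: {T, M, B}; Column: {L, CL}.

L, CL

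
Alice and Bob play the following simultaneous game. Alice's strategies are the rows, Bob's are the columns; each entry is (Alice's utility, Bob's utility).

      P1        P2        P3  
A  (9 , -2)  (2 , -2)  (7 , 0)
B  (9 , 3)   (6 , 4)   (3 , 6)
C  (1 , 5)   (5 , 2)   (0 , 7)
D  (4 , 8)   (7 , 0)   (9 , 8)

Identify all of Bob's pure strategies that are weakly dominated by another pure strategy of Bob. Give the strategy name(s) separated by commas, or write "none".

P1: dominated, since P3 does at least as well everywhere (A: 0>-2, B: 6>3, C: 7>5, D: 8=8).
P2: dominated, since P3 does at least as well everywhere (A: 0>-2, B: 6>4, C: 7>2, D: 8>0).
P3 is not dominated — it holds its own against P1 at A (0>-2); P2 at A (0>-2).

P1, P2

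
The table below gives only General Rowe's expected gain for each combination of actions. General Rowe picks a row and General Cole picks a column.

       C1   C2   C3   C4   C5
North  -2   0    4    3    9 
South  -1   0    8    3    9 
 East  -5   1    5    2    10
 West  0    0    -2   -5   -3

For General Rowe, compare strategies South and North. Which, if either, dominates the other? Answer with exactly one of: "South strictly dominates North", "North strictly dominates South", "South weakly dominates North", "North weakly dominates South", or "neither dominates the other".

Compare South to North across each choice by General Cole: C1: -1>-2, C2: 0=0, C3: 8>4, C4: 3=3, C5: 9=9.
South is at least as good everywhere and strictly better somewhere (tied only at C2, C4, C5), so South weakly but not strictly dominates North.

South weakly dominates North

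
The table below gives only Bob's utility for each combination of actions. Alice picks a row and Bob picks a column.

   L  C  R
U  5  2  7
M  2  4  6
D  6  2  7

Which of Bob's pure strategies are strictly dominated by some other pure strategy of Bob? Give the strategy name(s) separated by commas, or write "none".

L, C

R strictly dominates L — U: 7>5, M: 6>2, D: 7>6.
R strictly dominates C — U: 7>2, M: 6>4, D: 7>2.
Nothing dominates R: L at U (7>5); C at U (7>2).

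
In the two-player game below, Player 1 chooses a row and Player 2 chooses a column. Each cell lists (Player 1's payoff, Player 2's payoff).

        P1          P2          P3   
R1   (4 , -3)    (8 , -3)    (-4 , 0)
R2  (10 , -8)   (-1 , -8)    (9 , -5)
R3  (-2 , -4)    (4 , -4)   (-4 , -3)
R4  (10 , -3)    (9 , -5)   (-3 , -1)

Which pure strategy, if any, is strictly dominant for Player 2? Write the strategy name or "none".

P3 vs P1: R1: 0>-3, R2: -5>-8, R3: -3>-4, R4: -1>-3.
P3 vs P2: R1: 0>-3, R2: -5>-8, R3: -3>-4, R4: -1>-5.
P3 strictly beats every other strategy against every opponent action, so it is strictly dominant.

P3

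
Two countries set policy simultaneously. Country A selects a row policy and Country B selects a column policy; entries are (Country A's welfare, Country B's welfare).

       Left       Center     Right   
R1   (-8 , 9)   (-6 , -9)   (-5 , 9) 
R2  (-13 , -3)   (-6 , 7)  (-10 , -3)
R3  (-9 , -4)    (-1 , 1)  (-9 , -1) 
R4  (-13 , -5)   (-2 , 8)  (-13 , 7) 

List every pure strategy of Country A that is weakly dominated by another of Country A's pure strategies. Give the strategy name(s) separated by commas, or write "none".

R1 is not dominated — it holds its own against R2 at Left (-8>-13); R3 at Left (-8>-9); R4 at Left (-8>-13).
R1 weakly dominates R2 — Left: -8>-13, Center: -6=-6, Right: -5>-10.
R3 is not dominated — it holds its own against R1 at Center (-1>-6); R2 at Left (-9>-13); R4 at Left (-9>-13).
R4 is weakly dominated by R3 (Left: -9>-13, Center: -1>-2, Right: -9>-13).

R2, R4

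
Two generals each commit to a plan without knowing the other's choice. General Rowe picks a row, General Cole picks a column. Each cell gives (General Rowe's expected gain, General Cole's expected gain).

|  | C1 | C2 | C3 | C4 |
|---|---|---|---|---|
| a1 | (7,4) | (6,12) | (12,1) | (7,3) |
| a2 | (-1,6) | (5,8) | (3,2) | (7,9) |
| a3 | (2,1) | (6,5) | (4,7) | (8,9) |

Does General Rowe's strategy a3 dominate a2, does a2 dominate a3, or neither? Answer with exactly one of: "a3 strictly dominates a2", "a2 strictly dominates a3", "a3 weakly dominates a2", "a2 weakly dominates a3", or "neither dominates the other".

Compare a3 to a2 across every action of General Cole: C1: 2>-1, C2: 6>5, C3: 4>3, C4: 8>7.
Every comparison favours a3, so a3 strictly dominates a2.

a3 strictly dominates a2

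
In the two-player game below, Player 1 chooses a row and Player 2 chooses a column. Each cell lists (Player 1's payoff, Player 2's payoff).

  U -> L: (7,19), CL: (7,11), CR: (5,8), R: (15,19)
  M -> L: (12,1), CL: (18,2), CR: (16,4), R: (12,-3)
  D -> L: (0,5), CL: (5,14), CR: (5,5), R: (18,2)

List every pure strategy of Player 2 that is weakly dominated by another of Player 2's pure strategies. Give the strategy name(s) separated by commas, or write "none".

L: no other strategy beats it everywhere (CL at U (19>11); CR at U (19>8); R at M (1>-3)).
CL: no other strategy beats it everywhere (L at M (2>1); CR at U (11>8); R at M (2>-3)).
CR: no other strategy beats it everywhere (L at M (4>1); CL at M (4>2); R at M (4>-3)).
R is weakly dominated by L (U: 19=19, M: 1>-3, D: 5>2).

R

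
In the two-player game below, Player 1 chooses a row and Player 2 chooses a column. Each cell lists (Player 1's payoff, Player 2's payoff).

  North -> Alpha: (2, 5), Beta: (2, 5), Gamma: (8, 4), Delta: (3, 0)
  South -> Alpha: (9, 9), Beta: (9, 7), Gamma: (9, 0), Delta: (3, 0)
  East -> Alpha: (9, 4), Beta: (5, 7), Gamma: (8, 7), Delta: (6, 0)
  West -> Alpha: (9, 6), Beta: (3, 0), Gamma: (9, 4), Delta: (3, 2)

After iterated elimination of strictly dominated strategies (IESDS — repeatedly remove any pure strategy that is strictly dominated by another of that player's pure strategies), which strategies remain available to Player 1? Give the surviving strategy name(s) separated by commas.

South, East, West

For Player 2, Alpha strictly dominates Delta on the remaining rows (North: 5>0, South: 9>0, East: 4>0, West: 6>2); eliminate Delta.
Row North is eliminated: South beats it against every remaining column (Alpha: 9>2, Beta: 9>2, Gamma: 9>8).
Among the remaining strategies, none is strictly dominated by another pure strategy of the same player, so the elimination stops.
Surviving strategies — Player 1: {South, East, West}; Player 2: {Alpha, Beta, Gamma}.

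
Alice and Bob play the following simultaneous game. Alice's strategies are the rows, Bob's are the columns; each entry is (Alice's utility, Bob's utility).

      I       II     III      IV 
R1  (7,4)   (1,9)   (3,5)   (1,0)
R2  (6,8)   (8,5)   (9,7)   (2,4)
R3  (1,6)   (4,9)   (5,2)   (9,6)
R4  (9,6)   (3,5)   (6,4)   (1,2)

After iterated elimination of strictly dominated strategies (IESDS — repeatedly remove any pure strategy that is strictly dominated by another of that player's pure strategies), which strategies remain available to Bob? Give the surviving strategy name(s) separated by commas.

For Bob, II strictly dominates IV on the remaining rows (R1: 9>0, R2: 5>4, R3: 9>6, R4: 5>2); eliminate IV.
Row R1 is eliminated: R4 beats it against every remaining column (I: 9>7, II: 3>1, III: 6>3).
Alice's strategy R3 is strictly dominated by R2 (I: 6>1, II: 8>4, III: 9>5) and is removed.
Column II is eliminated: I beats it against every remaining row (R2: 8>5, R4: 6>5).
For Bob, I strictly dominates III on the remaining rows (R2: 8>7, R4: 6>4); eliminate III.
Alice's strategy R2 is strictly dominated by R4 (I: 9>6) and is removed.
Among the remaining strategies, none is strictly dominated by another pure strategy of the same player, so the elimination stops.
Surviving strategies — Alice: {R4}; Bob: {I}.

I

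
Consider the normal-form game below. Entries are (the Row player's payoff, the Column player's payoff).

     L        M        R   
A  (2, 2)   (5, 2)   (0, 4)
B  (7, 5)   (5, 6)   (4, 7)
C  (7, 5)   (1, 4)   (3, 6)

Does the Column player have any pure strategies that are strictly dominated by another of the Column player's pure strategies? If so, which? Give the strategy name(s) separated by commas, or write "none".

L, M

L is strictly dominated by R (A: 4>2, B: 7>5, C: 6>5).
M: dominated, since R does at least as well everywhere (A: 4>2, B: 7>6, C: 6>4).
R: no other strategy beats it everywhere (L at A (4>2); M at A (4>2)).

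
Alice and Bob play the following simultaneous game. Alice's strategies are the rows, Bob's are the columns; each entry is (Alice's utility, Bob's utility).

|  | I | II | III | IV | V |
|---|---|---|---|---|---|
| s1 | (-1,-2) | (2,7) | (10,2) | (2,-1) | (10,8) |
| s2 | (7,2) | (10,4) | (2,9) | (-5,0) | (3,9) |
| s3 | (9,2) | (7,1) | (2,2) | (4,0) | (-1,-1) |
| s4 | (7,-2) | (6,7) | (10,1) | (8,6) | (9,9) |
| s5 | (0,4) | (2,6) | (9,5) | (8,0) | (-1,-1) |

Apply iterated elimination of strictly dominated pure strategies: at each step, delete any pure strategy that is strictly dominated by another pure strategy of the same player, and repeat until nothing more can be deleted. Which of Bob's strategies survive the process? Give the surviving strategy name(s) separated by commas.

I, II, III, V

For Bob, II strictly dominates IV on the remaining rows (s1: 7>-1, s2: 4>0, s3: 1>0, s4: 7>6, s5: 6>0); eliminate IV.
Row s5 is eliminated: s4 beats it against every remaining column (I: 7>0, II: 6>2, III: 10>9, V: 9>-1).
Among the remaining strategies, none is strictly dominated by another pure strategy of the same player, so the elimination stops.
Surviving strategies — Alice: {s1, s2, s3, s4}; Bob: {I, II, III, V}.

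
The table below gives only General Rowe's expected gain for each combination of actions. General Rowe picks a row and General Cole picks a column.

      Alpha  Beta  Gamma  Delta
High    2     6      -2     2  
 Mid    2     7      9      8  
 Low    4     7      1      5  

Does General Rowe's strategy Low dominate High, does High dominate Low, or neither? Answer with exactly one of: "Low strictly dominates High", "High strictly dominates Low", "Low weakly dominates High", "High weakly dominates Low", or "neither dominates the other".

Low's payoffs vs High's, by General Cole's action — Alpha: 4>2, Beta: 7>6, Gamma: 1>-2, Delta: 5>2.
Low gives a strictly higher payoff against each choice by General Cole, so Low strictly dominates High.

Low strictly dominates High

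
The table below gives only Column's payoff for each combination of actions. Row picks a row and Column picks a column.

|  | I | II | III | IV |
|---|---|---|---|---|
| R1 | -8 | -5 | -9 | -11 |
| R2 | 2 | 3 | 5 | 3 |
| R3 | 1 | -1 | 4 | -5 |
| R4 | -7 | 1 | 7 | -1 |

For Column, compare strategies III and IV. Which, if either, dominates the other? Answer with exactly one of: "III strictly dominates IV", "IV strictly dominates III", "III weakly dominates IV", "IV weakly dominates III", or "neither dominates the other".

III strictly dominates IV

Compare III to IV across every action of Row: R1: -9>-11, R2: 5>3, R3: 4>-5, R4: 7>-1.
III gives a strictly higher payoff against every action of Row, so III strictly dominates IV.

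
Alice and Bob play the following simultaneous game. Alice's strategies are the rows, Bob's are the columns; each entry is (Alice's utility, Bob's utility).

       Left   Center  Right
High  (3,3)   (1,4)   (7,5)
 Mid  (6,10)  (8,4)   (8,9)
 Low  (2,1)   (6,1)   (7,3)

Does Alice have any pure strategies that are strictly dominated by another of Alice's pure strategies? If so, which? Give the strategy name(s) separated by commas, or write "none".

Mid strictly dominates High — Left: 6>3, Center: 8>1, Right: 8>7.
Mid: no other strategy beats it everywhere (High at Left (6>3); Low at Left (6>2)).
Low: dominated, since Mid does at least as well everywhere (Left: 6>2, Center: 8>6, Right: 8>7).

High, Low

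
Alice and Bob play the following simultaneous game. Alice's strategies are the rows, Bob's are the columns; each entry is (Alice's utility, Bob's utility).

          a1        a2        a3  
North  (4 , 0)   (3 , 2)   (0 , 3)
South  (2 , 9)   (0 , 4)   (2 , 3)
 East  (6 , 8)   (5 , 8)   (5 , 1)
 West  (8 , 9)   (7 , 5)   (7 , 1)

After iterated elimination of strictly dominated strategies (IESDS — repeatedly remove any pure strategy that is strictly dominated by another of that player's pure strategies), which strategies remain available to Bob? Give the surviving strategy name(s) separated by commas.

a1

For Alice, East strictly dominates North on the remaining columns (a1: 6>4, a2: 5>3, a3: 5>0); eliminate North.
Alice's strategy South is strictly dominated by East (a1: 6>2, a2: 5>0, a3: 5>2) and is removed.
For Alice, West strictly dominates East on the remaining columns (a1: 8>6, a2: 7>5, a3: 7>5); eliminate East.
Bob's strategy a2 is strictly dominated by a1 (West: 9>5) and is removed.
Column a3 is eliminated: a1 beats it against every remaining row (West: 9>1).
Among the remaining strategies, none is strictly dominated by another pure strategy of the same player, so the elimination stops.
Surviving strategies — Alice: {West}; Bob: {a1}.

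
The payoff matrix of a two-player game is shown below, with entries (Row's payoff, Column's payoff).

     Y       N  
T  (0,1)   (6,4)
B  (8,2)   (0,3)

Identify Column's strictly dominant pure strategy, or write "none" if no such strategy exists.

N

N vs Y: T: 4>1, B: 3>2.
N strictly beats every other strategy against every opponent action, so it is strictly dominant.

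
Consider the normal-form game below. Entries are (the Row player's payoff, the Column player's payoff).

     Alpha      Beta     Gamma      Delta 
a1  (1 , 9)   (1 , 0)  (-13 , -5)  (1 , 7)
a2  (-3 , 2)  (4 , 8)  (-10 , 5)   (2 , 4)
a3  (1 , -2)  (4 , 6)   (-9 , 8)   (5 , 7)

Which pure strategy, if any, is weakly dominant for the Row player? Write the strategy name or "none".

a3 vs a1: Alpha: 1=1, Beta: 4>1, Gamma: -9>-13, Delta: 5>1.
a3 vs a2: Alpha: 1>-3, Beta: 4=4, Gamma: -9>-10, Delta: 5>2.
a3 is at least as good as every other strategy against every opponent action, so it is weakly dominant.

a3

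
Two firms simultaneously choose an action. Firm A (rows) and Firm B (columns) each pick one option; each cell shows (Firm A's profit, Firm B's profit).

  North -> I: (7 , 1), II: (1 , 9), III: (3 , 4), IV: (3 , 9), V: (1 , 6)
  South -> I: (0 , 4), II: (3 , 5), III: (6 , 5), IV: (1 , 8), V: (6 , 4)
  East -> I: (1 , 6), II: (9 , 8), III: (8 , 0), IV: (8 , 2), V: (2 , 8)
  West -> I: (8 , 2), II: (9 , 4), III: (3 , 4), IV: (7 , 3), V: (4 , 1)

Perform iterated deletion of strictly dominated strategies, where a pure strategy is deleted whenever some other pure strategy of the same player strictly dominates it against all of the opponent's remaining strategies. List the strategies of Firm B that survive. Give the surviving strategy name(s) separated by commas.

Column I is eliminated: II beats it against every remaining row (North: 9>1, South: 5>4, East: 8>6, West: 4>2).
Row North is eliminated: East beats it against every remaining column (II: 9>1, III: 8>3, IV: 8>3, V: 2>1).
Among the remaining strategies, none is strictly dominated by another pure strategy of the same player, so the elimination stops.
Surviving strategies — Firm A: {South, East, West}; Firm B: {II, III, IV, V}.

II, III, IV, V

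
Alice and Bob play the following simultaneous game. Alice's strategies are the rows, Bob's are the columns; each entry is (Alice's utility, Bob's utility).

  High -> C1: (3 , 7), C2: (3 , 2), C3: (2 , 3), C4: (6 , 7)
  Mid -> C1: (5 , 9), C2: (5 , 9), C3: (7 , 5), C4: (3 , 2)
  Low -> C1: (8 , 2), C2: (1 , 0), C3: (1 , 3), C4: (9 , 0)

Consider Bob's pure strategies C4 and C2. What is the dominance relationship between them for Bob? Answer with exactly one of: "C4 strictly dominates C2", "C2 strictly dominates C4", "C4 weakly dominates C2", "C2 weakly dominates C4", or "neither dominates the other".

Compare C4 to C2 across each opponent action: High: 7>2, Mid: 2<9, Low: 0=0.
C4 does better at High but worse at Mid; neither strategy dominates the other.

neither dominates the other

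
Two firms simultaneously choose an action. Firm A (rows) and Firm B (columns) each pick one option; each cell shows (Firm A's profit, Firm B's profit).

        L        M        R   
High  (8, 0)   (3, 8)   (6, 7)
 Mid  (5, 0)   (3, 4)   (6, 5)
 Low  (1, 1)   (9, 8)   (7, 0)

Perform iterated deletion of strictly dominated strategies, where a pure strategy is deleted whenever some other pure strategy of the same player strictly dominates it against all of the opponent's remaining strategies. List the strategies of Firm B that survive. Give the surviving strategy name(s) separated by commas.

M

Column L is eliminated: M beats it against every remaining row (High: 8>0, Mid: 4>0, Low: 8>1).
Firm A's strategy High is strictly dominated by Low (M: 9>3, R: 7>6) and is removed.
Row Mid is eliminated: Low beats it against every remaining column (M: 9>3, R: 7>6).
For Firm B, M strictly dominates R on the remaining rows (Low: 8>0); eliminate R.
Among the remaining strategies, none is strictly dominated by another pure strategy of the same player, so the elimination stops.
Surviving strategies — Firm A: {Low}; Firm B: {M}.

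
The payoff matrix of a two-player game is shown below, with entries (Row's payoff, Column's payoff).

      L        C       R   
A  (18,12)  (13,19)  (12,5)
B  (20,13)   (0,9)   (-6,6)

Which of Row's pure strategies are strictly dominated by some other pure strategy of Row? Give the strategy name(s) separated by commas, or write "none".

none

A: no other strategy beats it everywhere (B at C (13>0)).
B is not dominated — it holds its own against A at L (20>18).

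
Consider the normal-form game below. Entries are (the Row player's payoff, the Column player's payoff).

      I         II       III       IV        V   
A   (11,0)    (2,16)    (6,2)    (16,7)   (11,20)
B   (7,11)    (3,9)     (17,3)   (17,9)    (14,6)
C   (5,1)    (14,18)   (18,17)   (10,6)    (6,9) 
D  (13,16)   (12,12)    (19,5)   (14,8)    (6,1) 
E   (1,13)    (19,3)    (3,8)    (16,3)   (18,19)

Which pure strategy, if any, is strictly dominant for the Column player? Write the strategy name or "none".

I fails to dominate II at A (0<16).
II fails to dominate I at B (9<11).
III fails to dominate I at B (3<11).
IV fails to dominate I at B (9<11).
V fails to dominate I at B (6<11).
No single strategy dominates all the others.

none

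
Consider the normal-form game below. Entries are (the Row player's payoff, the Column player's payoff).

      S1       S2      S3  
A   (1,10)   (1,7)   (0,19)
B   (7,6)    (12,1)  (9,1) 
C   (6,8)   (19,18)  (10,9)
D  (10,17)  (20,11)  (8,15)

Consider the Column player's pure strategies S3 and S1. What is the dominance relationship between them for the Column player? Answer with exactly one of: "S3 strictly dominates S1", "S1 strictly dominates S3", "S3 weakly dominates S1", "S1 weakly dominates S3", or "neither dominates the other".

S3's payoffs vs S1's, by the Row player's action — A: 19>10, B: 1<6, C: 9>8, D: 15<17.
S3 does better at A, C but worse at B, D; neither strategy dominates the other.

neither dominates the other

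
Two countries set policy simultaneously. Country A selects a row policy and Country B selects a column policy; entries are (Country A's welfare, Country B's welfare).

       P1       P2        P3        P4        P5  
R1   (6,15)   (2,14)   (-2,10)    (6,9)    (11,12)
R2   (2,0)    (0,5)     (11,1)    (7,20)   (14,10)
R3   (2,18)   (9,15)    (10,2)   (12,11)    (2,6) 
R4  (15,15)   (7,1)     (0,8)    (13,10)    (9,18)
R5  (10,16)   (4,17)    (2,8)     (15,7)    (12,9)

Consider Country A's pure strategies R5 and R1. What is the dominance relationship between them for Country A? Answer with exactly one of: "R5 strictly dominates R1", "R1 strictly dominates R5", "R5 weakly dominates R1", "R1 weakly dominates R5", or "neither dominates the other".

R5 strictly dominates R1

Compare R5 to R1 across each opponent action: P1: 10>6, P2: 4>2, P3: 2>-2, P4: 15>6, P5: 12>11.
R5 gives a strictly higher payoff against each opponent action, so R5 strictly dominates R1.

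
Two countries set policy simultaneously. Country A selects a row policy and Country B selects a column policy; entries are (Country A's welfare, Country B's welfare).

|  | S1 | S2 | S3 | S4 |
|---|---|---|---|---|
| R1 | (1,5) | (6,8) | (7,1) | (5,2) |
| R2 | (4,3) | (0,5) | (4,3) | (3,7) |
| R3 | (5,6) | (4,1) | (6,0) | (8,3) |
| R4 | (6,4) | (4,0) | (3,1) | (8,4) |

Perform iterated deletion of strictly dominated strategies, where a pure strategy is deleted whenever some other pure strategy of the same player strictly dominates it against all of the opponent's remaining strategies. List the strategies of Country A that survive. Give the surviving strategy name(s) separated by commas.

For Country A, R3 strictly dominates R2 on the remaining columns (S1: 5>4, S2: 4>0, S3: 6>4, S4: 8>3); eliminate R2.
Column S3 is eliminated: S1 beats it against every remaining row (R1: 5>1, R3: 6>0, R4: 4>1).
Among the remaining strategies, none is strictly dominated by another pure strategy of the same player, so the elimination stops.
Surviving strategies — Country A: {R1, R3, R4}; Country B: {S1, S2, S4}.

R1, R3, R4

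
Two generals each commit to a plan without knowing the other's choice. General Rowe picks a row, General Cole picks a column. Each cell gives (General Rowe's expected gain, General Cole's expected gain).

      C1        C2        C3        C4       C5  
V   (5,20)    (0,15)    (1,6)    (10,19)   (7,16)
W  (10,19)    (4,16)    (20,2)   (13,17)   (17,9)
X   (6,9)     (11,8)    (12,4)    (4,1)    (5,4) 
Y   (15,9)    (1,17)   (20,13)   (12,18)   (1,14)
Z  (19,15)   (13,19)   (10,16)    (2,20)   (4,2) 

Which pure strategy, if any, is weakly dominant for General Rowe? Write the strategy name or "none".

V fails to dominate W at C1 (5<10).
W fails to dominate X at C2 (4<11).
X fails to dominate V at C4 (4<10).
Y fails to dominate V at C5 (1<7).
Z fails to dominate V at C4 (2<10).
No single strategy dominates all the others.

none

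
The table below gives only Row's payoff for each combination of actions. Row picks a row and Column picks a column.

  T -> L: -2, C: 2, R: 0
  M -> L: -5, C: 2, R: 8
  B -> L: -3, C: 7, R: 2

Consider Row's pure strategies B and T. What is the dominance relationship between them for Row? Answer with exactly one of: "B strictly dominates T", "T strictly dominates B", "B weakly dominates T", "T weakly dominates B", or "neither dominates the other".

neither dominates the other

Compare B to T across each opponent action: L: -3<-2, C: 7>2, R: 2>0.
B does better at C, R but worse at L; neither strategy dominates the other.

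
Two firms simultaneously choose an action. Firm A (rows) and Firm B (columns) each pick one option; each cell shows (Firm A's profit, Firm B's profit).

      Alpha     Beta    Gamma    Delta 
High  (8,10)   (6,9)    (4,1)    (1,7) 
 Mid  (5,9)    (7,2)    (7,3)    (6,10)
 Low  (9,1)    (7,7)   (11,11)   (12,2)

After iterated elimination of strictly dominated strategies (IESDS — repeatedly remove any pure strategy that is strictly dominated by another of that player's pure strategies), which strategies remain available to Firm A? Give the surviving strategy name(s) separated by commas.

Firm A's strategy High is strictly dominated by Low (Alpha: 9>8, Beta: 7>6, Gamma: 11>4, Delta: 12>1) and is removed.
For Firm B, Delta strictly dominates Alpha on the remaining rows (Mid: 10>9, Low: 2>1); eliminate Alpha.
Column Beta is eliminated: Gamma beats it against every remaining row (Mid: 3>2, Low: 11>7).
For Firm A, Low strictly dominates Mid on the remaining columns (Gamma: 11>7, Delta: 12>6); eliminate Mid.
Firm B's strategy Delta is strictly dominated by Gamma (Low: 11>2) and is removed.
Among the remaining strategies, none is strictly dominated by another pure strategy of the same player, so the elimination stops.
Surviving strategies — Firm A: {Low}; Firm B: {Gamma}.

Low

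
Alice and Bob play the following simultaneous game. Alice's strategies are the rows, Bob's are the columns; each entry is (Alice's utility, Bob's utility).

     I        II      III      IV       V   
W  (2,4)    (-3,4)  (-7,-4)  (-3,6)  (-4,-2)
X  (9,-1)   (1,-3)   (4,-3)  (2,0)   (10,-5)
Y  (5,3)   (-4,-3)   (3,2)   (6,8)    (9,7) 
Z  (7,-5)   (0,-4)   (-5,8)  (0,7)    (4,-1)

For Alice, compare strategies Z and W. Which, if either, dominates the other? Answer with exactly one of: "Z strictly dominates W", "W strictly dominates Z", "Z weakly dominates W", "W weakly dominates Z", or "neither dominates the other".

Z strictly dominates W

Compare Z to W across each opponent action: I: 7>2, II: 0>-3, III: -5>-7, IV: 0>-3, V: 4>-4.
Z gives a strictly higher payoff against each opponent action, so Z strictly dominates W.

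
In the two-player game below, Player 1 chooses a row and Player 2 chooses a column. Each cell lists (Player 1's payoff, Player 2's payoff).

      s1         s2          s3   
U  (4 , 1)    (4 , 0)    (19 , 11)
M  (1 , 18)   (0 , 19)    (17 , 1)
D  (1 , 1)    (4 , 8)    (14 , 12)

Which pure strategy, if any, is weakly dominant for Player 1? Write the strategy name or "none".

U

U vs M: s1: 4>1, s2: 4>0, s3: 19>17.
U vs D: s1: 4>1, s2: 4=4, s3: 19>14.
U is at least as good as every other strategy against every opponent action, so it is weakly dominant.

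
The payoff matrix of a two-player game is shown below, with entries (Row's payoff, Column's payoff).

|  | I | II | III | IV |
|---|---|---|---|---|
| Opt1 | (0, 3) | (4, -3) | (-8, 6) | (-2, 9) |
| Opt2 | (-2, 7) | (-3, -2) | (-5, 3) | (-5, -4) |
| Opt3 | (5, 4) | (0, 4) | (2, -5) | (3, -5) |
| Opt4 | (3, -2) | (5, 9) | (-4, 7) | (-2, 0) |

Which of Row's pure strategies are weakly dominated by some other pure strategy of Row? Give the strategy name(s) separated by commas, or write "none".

Opt4 weakly dominates Opt1 — I: 3>0, II: 5>4, III: -4>-8, IV: -2=-2.
Opt3 weakly dominates Opt2 — I: 5>-2, II: 0>-3, III: 2>-5, IV: 3>-5.
Opt3: no other strategy beats it everywhere (Opt1 at I (5>0); Opt2 at I (5>-2); Opt4 at I (5>3)).
Opt4 is not dominated — it holds its own against Opt1 at I (3>0); Opt2 at I (3>-2); Opt3 at II (5>0).

Opt1, Opt2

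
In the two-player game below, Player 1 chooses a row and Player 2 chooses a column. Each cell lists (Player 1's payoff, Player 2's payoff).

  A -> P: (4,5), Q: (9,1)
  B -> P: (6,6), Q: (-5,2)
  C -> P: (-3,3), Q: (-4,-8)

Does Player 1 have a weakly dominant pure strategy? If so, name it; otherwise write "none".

A fails to dominate B at P (4<6).
B fails to dominate A at Q (-5<9).
C fails to dominate A at P (-3<4).
No single strategy dominates all the others.

none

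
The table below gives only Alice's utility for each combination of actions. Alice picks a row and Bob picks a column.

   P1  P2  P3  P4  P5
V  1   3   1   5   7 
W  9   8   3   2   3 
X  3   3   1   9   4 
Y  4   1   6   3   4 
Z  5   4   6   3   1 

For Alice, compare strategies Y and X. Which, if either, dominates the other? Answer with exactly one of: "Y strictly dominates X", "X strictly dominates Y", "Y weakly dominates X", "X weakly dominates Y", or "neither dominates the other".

neither dominates the other

Compare Y to X across each opponent action: P1: 4>3, P2: 1<3, P3: 6>1, P4: 3<9, P5: 4=4.
Y does better at P1, P3 but worse at P2, P4; neither strategy dominates the other.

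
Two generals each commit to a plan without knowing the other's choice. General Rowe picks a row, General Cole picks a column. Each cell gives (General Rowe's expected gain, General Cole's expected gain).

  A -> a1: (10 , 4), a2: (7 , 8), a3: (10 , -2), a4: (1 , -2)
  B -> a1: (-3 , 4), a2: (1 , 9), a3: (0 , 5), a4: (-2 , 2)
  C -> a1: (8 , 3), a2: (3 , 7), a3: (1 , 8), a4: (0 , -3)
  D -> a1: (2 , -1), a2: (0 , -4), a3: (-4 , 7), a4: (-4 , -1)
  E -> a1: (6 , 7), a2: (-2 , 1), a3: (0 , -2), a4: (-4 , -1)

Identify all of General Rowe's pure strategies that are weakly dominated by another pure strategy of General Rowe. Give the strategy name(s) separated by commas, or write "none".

A: no other strategy beats it everywhere (B at a1 (10>-3); C at a1 (10>8); D at a1 (10>2); E at a1 (10>6)).
A weakly dominates B — a1: 10>-3, a2: 7>1, a3: 10>0, a4: 1>-2.
C: dominated, since A does at least as well everywhere (a1: 10>8, a2: 7>3, a3: 10>1, a4: 1>0).
D is weakly dominated by A (a1: 10>2, a2: 7>0, a3: 10>-4, a4: 1>-4).
A weakly dominates E — a1: 10>6, a2: 7>-2, a3: 10>0, a4: 1>-4.

B, C, D, E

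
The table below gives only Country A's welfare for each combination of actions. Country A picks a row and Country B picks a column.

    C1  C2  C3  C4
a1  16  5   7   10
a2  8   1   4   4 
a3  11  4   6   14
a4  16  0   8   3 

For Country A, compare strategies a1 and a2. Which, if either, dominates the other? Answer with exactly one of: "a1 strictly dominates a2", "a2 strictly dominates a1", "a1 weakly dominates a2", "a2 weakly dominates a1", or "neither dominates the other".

a1 strictly dominates a2

Compare a1 to a2 across each choice by Country B: C1: 16>8, C2: 5>1, C3: 7>4, C4: 10>4.
a1 gives a strictly higher payoff against each choice by Country B, so a1 strictly dominates a2.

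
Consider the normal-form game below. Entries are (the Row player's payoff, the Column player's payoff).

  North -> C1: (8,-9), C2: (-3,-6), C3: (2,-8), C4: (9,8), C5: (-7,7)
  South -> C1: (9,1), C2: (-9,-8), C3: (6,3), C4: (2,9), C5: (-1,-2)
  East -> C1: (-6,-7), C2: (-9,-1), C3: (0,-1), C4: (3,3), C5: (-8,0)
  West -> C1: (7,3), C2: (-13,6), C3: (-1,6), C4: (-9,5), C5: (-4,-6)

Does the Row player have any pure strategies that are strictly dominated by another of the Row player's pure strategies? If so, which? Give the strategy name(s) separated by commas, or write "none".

East, West

North: no other strategy beats it everywhere (South at C2 (-3>-9); East at C1 (8>-6); West at C1 (8>7)).
Nothing dominates South: North at C1 (9>8); East at C1 (9>-6); West at C1 (9>7).
East is strictly dominated by North (C1: 8>-6, C2: -3>-9, C3: 2>0, C4: 9>3, C5: -7>-8).
West is strictly dominated by South (C1: 9>7, C2: -9>-13, C3: 6>-1, C4: 2>-9, C5: -1>-4).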